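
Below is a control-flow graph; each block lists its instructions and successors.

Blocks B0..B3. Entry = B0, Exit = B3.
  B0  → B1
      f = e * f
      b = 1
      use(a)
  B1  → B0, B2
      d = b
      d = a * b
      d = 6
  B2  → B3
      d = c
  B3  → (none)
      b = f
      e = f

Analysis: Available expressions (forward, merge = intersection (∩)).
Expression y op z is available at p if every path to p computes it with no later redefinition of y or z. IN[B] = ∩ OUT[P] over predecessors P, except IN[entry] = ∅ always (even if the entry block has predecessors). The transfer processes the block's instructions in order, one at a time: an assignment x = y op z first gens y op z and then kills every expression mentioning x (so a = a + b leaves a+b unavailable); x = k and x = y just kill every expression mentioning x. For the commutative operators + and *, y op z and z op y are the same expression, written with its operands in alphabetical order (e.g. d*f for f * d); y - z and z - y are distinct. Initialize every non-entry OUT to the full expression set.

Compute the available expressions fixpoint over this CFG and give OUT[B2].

Per-block solution:
  B0:   IN={}   OUT={}
  B1:   IN={}   OUT={a*b}
  B2:   IN={a*b}   OUT={a*b}
  B3:   IN={a*b}   OUT={}

Merge at B2: IN[B2] = OUT[B1] = {a*b}
Applying B2's transfer function to that IN value gives OUT[B2] (row B2 above).

Answer: {a*b}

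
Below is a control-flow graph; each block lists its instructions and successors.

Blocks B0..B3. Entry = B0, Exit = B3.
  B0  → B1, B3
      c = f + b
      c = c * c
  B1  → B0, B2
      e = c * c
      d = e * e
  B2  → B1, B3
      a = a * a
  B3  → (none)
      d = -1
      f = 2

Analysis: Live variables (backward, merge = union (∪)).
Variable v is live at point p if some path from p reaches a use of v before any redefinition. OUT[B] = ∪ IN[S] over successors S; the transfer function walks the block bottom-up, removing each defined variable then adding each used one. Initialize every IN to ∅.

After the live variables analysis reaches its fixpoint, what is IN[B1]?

Converged values:
  B0: | IN={a, b, f} | OUT={a, b, c, f}
  B1: | IN={a, b, c, f} | OUT={a, b, c, f}
  B2: | IN={a, b, c, f} | OUT={a, b, c, f}
  B3: | IN={} | OUT={}

Merge at B1: OUT[B1] = IN[B0] ⊔ IN[B2] = {a, b, c, f}
Applying B1's transfer function to that OUT value gives IN[B1] (row B1 above).

Answer: {a, b, c, f}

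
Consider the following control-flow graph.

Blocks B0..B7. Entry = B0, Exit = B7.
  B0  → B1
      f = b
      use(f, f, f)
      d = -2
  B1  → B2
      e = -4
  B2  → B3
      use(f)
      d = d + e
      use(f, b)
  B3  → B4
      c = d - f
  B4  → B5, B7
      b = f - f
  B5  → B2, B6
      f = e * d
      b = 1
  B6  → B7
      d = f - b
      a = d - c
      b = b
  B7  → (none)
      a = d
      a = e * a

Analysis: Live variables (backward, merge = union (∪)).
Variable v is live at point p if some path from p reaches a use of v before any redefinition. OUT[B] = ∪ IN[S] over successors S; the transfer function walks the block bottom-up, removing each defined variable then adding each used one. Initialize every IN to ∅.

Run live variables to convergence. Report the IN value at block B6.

Per-block solution:
  B0: | IN={b} | OUT={b, d, f}
  B1: | IN={b, d, f} | OUT={b, d, e, f}
  B2: | IN={b, d, e, f} | OUT={d, e, f}
  B3: | IN={d, e, f} | OUT={c, d, e, f}
  B4: | IN={c, d, e, f} | OUT={c, d, e}
  B5: | IN={c, d, e} | OUT={b, c, d, e, f}
  B6: | IN={b, c, e, f} | OUT={d, e}
  B7: | IN={d, e} | OUT={}

Merge at B6: OUT[B6] = IN[B7] = {d, e}
Applying B6's transfer function to that OUT value gives IN[B6] (row B6 above).

Answer: {b, c, e, f}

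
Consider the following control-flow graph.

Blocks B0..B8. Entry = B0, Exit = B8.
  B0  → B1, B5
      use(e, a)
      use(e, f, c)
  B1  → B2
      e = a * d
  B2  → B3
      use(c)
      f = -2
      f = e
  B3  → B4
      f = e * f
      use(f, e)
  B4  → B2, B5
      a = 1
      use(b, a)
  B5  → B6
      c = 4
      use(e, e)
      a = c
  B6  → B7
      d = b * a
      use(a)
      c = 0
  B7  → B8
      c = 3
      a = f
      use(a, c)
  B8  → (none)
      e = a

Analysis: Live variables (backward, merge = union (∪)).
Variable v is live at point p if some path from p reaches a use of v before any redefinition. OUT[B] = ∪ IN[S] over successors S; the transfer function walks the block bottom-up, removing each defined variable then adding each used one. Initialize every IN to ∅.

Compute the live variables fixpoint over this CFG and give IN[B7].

Per-block solution:
  B0:   IN={a, b, c, d, e, f}   OUT={a, b, c, d, e, f}
  B1:   IN={a, b, c, d}   OUT={b, c, e}
  B2:   IN={b, c, e}   OUT={b, c, e, f}
  B3:   IN={b, c, e, f}   OUT={b, c, e, f}
  B4:   IN={b, c, e, f}   OUT={b, c, e, f}
  B5:   IN={b, e, f}   OUT={a, b, f}
  B6:   IN={a, b, f}   OUT={f}
  B7:   IN={f}   OUT={a}
  B8:   IN={a}   OUT={}

Merge at B7: OUT[B7] = IN[B8] = {a}
Applying B7's transfer function to that OUT value gives IN[B7] (row B7 above).

Answer: {f}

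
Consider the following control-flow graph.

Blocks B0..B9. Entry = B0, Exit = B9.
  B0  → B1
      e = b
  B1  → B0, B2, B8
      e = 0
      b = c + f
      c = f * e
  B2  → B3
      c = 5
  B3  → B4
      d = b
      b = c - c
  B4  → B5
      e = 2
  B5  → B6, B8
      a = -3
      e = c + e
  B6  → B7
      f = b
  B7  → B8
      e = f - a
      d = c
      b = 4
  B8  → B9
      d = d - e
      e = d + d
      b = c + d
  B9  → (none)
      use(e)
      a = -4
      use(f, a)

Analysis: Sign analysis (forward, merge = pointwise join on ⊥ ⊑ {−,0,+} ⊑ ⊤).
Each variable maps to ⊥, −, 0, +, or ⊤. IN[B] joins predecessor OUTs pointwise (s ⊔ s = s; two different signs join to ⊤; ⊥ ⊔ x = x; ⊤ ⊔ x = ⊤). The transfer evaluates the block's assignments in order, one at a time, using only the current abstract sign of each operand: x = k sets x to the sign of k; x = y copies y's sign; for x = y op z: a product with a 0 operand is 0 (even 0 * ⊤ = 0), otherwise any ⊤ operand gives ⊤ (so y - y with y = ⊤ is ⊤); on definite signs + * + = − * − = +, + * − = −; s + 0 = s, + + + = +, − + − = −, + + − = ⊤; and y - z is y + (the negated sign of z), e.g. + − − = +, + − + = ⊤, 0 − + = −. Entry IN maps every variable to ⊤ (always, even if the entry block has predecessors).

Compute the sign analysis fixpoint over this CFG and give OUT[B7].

Per-block solution:
  B0: | IN=(all ⊤) | OUT=(all ⊤)
  B1: | IN=(all ⊤) | OUT={c:0, e:0; rest ⊤}
  B2: | IN={c:0, e:0; rest ⊤} | OUT={c:+, e:0; rest ⊤}
  B3: | IN={c:+, e:0; rest ⊤} | OUT={c:+, e:0; rest ⊤}
  B4: | IN={c:+, e:0; rest ⊤} | OUT={c:+, e:+; rest ⊤}
  B5: | IN={c:+, e:+; rest ⊤} | OUT={a:-, c:+, e:+; rest ⊤}
  B6: | IN={a:-, c:+, e:+; rest ⊤} | OUT={a:-, c:+, e:+; rest ⊤}
  B7: | IN={a:-, c:+, e:+; rest ⊤} | OUT={a:-, b:+, c:+, d:+; rest ⊤}
  B8: | IN=(all ⊤) | OUT=(all ⊤)
  B9: | IN=(all ⊤) | OUT={a:-; rest ⊤}

Merge at B7: IN[B7] = OUT[B6] = {a: -, b: ⊤, c: +, d: ⊤, e: +, f: ⊤}
Applying B7's transfer function to that IN value gives OUT[B7] (row B7 above).

Answer: {a: -, b: +, c: +, d: +, e: ⊤, f: ⊤}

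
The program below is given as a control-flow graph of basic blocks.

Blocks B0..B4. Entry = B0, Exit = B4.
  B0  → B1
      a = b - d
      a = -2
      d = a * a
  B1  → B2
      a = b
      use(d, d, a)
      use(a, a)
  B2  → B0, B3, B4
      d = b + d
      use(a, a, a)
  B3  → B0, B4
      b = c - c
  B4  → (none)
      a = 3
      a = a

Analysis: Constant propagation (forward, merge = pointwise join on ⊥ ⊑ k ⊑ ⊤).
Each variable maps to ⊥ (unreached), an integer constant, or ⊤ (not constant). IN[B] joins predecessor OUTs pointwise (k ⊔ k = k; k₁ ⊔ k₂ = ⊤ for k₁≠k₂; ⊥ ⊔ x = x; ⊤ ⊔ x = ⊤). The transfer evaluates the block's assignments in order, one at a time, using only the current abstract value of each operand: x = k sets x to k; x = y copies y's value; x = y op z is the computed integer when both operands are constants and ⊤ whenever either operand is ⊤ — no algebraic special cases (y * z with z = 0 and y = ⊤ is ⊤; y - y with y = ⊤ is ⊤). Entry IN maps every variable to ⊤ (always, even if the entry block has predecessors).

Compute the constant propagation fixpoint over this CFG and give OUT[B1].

Converged values:
  B0: | IN=(all ⊤) | OUT={a:-2, d:4; rest ⊤}
  B1: | IN={a:-2, d:4; rest ⊤} | OUT={d:4; rest ⊤}
  B2: | IN={d:4; rest ⊤} | OUT=(all ⊤)
  B3: | IN=(all ⊤) | OUT=(all ⊤)
  B4: | IN=(all ⊤) | OUT={a:3; rest ⊤}

Merge at B1: IN[B1] = OUT[B0] = {a: -2, b: ⊤, c: ⊤, d: 4, e: ⊤, f: ⊤}
Applying B1's transfer function to that IN value gives OUT[B1] (row B1 above).

Answer: {a: ⊤, b: ⊤, c: ⊤, d: 4, e: ⊤, f: ⊤}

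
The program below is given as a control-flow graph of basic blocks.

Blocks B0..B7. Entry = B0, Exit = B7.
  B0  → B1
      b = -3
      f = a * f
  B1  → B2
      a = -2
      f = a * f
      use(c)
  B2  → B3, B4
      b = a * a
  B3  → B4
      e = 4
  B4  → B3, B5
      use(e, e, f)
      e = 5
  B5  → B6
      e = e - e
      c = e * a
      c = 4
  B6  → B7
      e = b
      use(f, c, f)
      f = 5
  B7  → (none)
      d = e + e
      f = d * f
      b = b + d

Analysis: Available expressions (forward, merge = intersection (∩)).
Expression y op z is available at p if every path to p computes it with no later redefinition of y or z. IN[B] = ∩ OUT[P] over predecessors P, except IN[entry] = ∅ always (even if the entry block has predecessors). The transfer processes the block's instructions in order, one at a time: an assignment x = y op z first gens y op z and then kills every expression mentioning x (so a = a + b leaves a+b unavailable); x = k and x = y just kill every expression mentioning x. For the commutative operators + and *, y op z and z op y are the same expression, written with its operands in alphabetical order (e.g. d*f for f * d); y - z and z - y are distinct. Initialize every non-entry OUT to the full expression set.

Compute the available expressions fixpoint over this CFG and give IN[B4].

Answer: {a*a}

Trace:
Converged values:
  B0:  IN={}  OUT={}
  B1:  IN={}  OUT={}
  B2:  IN={}  OUT={a*a}
  B3:  IN={a*a}  OUT={a*a}
  B4:  IN={a*a}  OUT={a*a}
  B5:  IN={a*a}  OUT={a*a, a*e}
  B6:  IN={a*a, a*e}  OUT={a*a}
  B7:  IN={a*a}  OUT={a*a, e+e}

Merge at B4: IN[B4] = OUT[B2] ∩ OUT[B3] = {a*a}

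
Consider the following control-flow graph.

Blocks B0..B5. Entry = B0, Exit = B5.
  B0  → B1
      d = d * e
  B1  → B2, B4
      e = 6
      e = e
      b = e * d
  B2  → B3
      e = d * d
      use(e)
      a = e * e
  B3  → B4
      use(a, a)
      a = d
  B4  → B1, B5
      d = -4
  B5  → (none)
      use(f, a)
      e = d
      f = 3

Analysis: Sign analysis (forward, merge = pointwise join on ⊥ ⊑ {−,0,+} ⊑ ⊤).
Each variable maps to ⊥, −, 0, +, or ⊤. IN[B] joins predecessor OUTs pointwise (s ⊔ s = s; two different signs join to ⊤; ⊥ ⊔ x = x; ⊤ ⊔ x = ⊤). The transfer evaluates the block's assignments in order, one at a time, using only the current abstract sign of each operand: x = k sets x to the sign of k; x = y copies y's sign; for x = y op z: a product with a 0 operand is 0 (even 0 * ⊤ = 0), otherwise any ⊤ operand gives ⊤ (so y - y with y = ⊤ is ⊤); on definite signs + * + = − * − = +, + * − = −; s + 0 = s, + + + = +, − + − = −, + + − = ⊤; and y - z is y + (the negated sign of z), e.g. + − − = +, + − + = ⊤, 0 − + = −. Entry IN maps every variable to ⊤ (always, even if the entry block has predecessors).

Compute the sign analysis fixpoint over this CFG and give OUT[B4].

Converged values:
  B0: | IN=(all ⊤) | OUT=(all ⊤)
  B1: | IN=(all ⊤) | OUT={e:+; rest ⊤}
  B2: | IN={e:+; rest ⊤} | OUT=(all ⊤)
  B3: | IN=(all ⊤) | OUT=(all ⊤)
  B4: | IN=(all ⊤) | OUT={d:-; rest ⊤}
  B5: | IN={d:-; rest ⊤} | OUT={d:-, e:-, f:+; rest ⊤}

Merge at B4: IN[B4] = OUT[B1] ⊔ OUT[B3] = {a: ⊤, b: ⊤, c: ⊤, d: ⊤, e: ⊤, f: ⊤}
Applying B4's transfer function to that IN value gives OUT[B4] (row B4 above).

Answer: {a: ⊤, b: ⊤, c: ⊤, d: -, e: ⊤, f: ⊤}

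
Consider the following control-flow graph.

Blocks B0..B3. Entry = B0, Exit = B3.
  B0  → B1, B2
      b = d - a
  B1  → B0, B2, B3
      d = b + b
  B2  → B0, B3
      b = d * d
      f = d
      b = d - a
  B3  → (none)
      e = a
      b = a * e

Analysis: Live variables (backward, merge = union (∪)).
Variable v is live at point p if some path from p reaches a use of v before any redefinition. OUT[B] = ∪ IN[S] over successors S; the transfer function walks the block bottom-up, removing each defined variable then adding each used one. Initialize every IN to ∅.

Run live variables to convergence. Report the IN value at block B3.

Answer: {a}

Working:
Fixpoint table:
  B0: | IN={a, d} | OUT={a, b, d}
  B1: | IN={a, b} | OUT={a, d}
  B2: | IN={a, d} | OUT={a, d}
  B3: | IN={a} | OUT={}

B3 is the boundary node: OUT[B3] = {}
Applying B3's transfer function to that OUT value gives IN[B3] (row B3 above).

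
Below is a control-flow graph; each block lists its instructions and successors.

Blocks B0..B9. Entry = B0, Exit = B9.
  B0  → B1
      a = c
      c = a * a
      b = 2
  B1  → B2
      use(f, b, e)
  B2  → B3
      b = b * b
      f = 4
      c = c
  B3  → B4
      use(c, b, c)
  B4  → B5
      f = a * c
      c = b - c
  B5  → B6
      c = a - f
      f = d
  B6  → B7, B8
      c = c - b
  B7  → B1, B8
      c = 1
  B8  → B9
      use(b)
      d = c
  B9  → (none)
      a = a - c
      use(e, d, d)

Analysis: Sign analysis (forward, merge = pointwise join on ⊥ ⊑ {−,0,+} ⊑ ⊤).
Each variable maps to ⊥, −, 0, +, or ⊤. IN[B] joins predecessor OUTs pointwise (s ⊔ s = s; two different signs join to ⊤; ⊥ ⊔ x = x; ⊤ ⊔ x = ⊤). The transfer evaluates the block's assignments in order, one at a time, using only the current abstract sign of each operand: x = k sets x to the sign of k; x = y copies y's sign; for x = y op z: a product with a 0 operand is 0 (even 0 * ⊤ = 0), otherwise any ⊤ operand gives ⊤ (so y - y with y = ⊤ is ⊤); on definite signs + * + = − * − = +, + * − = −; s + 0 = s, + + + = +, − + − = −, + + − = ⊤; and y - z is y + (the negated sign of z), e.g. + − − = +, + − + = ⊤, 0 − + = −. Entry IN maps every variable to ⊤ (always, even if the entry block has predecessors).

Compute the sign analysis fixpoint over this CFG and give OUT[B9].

Converged values:
  B0:  IN=(all ⊤)  OUT={b:+; rest ⊤}
  B1:  IN={b:+; rest ⊤}  OUT={b:+; rest ⊤}
  B2:  IN={b:+; rest ⊤}  OUT={b:+, f:+; rest ⊤}
  B3:  IN={b:+, f:+; rest ⊤}  OUT={b:+, f:+; rest ⊤}
  B4:  IN={b:+, f:+; rest ⊤}  OUT={b:+; rest ⊤}
  B5:  IN={b:+; rest ⊤}  OUT={b:+; rest ⊤}
  B6:  IN={b:+; rest ⊤}  OUT={b:+; rest ⊤}
  B7:  IN={b:+; rest ⊤}  OUT={b:+, c:+; rest ⊤}
  B8:  IN={b:+; rest ⊤}  OUT={b:+; rest ⊤}
  B9:  IN={b:+; rest ⊤}  OUT={b:+; rest ⊤}

Merge at B9: IN[B9] = OUT[B8] = {a: ⊤, b: +, c: ⊤, d: ⊤, e: ⊤, f: ⊤}
Applying B9's transfer function to that IN value gives OUT[B9] (row B9 above).

Answer: {a: ⊤, b: +, c: ⊤, d: ⊤, e: ⊤, f: ⊤}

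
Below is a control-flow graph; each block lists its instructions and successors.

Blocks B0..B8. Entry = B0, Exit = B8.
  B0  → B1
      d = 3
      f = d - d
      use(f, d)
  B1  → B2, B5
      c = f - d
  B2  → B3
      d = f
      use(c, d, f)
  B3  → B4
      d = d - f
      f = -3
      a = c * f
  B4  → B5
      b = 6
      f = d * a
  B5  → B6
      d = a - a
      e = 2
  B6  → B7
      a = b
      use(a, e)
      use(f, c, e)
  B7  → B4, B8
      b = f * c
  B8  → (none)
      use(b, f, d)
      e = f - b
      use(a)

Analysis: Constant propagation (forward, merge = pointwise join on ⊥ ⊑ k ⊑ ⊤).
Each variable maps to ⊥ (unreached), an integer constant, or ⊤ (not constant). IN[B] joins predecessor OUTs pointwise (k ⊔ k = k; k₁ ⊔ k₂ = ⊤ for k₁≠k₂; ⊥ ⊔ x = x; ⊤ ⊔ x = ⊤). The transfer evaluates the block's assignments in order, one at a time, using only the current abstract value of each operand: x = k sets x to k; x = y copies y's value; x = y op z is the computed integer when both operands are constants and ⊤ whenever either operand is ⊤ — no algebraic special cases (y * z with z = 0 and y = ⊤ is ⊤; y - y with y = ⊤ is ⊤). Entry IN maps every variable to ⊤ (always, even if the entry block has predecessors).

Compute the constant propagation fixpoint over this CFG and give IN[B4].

Answer: {a: ⊤, b: ⊤, c: -3, d: ⊤, e: ⊤, f: ⊤}

Derivation:
Per-block solution:
  B0:  IN=(all ⊤)  OUT={d:3, f:0; rest ⊤}
  B1:  IN={d:3, f:0; rest ⊤}  OUT={c:-3, d:3, f:0; rest ⊤}
  B2:  IN={c:-3, d:3, f:0; rest ⊤}  OUT={c:-3, d:0, f:0; rest ⊤}
  B3:  IN={c:-3, d:0, f:0; rest ⊤}  OUT={a:9, c:-3, d:0, f:-3; rest ⊤}
  B4:  IN={c:-3; rest ⊤}  OUT={b:6, c:-3; rest ⊤}
  B5:  IN={c:-3; rest ⊤}  OUT={c:-3, e:2; rest ⊤}
  B6:  IN={c:-3, e:2; rest ⊤}  OUT={c:-3, e:2; rest ⊤}
  B7:  IN={c:-3, e:2; rest ⊤}  OUT={c:-3, e:2; rest ⊤}
  B8:  IN={c:-3, e:2; rest ⊤}  OUT={c:-3; rest ⊤}

Merge at B4: IN[B4] = OUT[B3] ⊔ OUT[B7] = {a: ⊤, b: ⊤, c: -3, d: ⊤, e: ⊤, f: ⊤}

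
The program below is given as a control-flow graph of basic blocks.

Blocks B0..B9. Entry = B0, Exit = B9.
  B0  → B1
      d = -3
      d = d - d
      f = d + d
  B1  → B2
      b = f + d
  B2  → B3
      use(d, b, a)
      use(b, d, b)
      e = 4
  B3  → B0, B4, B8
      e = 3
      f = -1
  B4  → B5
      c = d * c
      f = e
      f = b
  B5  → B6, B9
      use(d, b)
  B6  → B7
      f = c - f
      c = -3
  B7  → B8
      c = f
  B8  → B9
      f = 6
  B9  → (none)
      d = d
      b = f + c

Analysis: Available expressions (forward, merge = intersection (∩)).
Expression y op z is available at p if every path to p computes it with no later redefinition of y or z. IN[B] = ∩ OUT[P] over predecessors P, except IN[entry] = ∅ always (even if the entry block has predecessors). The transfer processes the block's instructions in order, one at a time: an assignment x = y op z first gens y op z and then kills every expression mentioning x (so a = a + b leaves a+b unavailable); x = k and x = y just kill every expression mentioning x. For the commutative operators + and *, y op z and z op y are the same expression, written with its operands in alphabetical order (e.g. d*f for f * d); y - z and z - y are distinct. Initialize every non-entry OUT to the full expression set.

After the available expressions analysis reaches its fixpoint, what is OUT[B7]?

Answer: {d+d}

Derivation:
Converged values:
  B0:  IN={}  OUT={d+d}
  B1:  IN={d+d}  OUT={d+d, d+f}
  B2:  IN={d+d, d+f}  OUT={d+d, d+f}
  B3:  IN={d+d, d+f}  OUT={d+d}
  B4:  IN={d+d}  OUT={d+d}
  B5:  IN={d+d}  OUT={d+d}
  B6:  IN={d+d}  OUT={d+d}
  B7:  IN={d+d}  OUT={d+d}
  B8:  IN={d+d}  OUT={d+d}
  B9:  IN={d+d}  OUT={c+f}

Merge at B7: IN[B7] = OUT[B6] = {d+d}
Applying B7's transfer function to that IN value gives OUT[B7] (row B7 above).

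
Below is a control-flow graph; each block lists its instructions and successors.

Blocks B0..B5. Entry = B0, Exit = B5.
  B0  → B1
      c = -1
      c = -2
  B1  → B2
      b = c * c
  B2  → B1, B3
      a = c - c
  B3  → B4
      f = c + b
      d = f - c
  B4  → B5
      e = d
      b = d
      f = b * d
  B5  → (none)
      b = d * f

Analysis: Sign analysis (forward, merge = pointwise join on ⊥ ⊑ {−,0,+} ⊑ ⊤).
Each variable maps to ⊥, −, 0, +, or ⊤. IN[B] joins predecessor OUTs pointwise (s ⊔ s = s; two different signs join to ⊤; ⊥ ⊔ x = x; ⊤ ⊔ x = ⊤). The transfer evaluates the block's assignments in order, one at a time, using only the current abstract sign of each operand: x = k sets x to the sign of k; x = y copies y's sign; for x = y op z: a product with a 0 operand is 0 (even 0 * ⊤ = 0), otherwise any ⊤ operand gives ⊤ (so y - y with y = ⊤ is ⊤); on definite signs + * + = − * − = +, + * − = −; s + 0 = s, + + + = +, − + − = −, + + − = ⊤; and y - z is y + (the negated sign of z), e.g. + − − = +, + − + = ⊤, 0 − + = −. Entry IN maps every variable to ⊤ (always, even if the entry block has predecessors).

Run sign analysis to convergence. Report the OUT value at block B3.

Answer: {a: ⊤, b: +, c: -, d: ⊤, e: ⊤, f: ⊤}

Trace:
Fixpoint table:
  B0:  IN=(all ⊤)  OUT={c:-; rest ⊤}
  B1:  IN={c:-; rest ⊤}  OUT={b:+, c:-; rest ⊤}
  B2:  IN={b:+, c:-; rest ⊤}  OUT={b:+, c:-; rest ⊤}
  B3:  IN={b:+, c:-; rest ⊤}  OUT={b:+, c:-; rest ⊤}
  B4:  IN={b:+, c:-; rest ⊤}  OUT={c:-; rest ⊤}
  B5:  IN={c:-; rest ⊤}  OUT={c:-; rest ⊤}

Merge at B3: IN[B3] = OUT[B2] = {a: ⊤, b: +, c: -, d: ⊤, e: ⊤, f: ⊤}
Applying B3's transfer function to that IN value gives OUT[B3] (row B3 above).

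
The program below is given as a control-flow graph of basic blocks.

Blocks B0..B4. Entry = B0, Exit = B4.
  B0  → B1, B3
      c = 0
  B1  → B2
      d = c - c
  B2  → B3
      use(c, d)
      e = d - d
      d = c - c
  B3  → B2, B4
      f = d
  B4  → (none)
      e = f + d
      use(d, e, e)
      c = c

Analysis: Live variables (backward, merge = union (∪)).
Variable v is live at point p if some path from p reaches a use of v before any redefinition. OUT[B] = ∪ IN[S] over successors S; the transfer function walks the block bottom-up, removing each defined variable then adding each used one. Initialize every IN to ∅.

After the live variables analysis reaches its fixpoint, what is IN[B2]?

Per-block solution:
  B0:   IN={d}   OUT={c, d}
  B1:   IN={c}   OUT={c, d}
  B2:   IN={c, d}   OUT={c, d}
  B3:   IN={c, d}   OUT={c, d, f}
  B4:   IN={c, d, f}   OUT={}

Merge at B2: OUT[B2] = IN[B3] = {c, d}
Applying B2's transfer function to that OUT value gives IN[B2] (row B2 above).

Answer: {c, d}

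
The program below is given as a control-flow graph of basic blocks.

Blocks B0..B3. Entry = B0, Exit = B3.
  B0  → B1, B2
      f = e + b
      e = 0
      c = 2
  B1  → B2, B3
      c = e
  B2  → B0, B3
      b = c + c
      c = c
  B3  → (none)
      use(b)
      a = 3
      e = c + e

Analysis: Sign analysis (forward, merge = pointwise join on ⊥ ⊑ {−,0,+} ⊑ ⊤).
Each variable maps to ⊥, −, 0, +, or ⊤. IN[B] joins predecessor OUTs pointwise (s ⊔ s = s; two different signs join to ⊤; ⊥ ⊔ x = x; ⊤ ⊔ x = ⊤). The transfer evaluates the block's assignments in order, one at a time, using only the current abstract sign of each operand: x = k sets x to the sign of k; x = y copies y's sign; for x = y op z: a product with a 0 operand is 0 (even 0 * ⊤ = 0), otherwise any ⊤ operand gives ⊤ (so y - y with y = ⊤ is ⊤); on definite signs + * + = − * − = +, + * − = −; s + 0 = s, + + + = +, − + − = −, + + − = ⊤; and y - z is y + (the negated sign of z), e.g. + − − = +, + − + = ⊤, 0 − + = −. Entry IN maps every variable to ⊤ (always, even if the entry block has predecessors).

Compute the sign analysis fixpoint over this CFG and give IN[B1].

Answer: {a: ⊤, b: ⊤, c: +, d: ⊤, e: 0, f: ⊤}

Trace:
Converged values:
  B0:   IN=(all ⊤)   OUT={c:+, e:0; rest ⊤}
  B1:   IN={c:+, e:0; rest ⊤}   OUT={c:0, e:0; rest ⊤}
  B2:   IN={e:0; rest ⊤}   OUT={e:0; rest ⊤}
  B3:   IN={e:0; rest ⊤}   OUT={a:+; rest ⊤}

Merge at B1: IN[B1] = OUT[B0] = {a: ⊤, b: ⊤, c: +, d: ⊤, e: 0, f: ⊤}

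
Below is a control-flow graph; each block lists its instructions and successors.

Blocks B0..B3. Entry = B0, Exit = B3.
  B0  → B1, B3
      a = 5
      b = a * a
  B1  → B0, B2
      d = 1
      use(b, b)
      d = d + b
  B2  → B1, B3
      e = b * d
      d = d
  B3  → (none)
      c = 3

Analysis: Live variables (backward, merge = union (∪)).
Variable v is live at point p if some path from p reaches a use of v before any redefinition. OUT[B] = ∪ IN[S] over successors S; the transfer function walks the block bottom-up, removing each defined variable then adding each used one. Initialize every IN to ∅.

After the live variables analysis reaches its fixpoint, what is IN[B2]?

Answer: {b, d}

Working:
Converged values:
  B0:  IN={}  OUT={b}
  B1:  IN={b}  OUT={b, d}
  B2:  IN={b, d}  OUT={b}
  B3:  IN={}  OUT={}

Merge at B2: OUT[B2] = IN[B1] ⊔ IN[B3] = {b}
Applying B2's transfer function to that OUT value gives IN[B2] (row B2 above).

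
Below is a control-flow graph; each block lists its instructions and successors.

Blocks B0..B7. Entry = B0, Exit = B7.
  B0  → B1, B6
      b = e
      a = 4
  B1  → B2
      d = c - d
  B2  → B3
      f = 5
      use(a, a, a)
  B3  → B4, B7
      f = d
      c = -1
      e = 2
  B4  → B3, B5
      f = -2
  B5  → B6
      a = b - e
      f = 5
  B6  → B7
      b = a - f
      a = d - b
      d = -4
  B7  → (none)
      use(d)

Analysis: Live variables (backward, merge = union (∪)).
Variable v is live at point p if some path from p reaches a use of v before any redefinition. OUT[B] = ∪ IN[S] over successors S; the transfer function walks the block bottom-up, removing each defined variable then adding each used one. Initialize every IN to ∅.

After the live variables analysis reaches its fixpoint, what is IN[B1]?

Answer: {a, b, c, d}

Working:
Fixpoint table:
  B0:  IN={c, d, e, f}  OUT={a, b, c, d, f}
  B1:  IN={a, b, c, d}  OUT={a, b, d}
  B2:  IN={a, b, d}  OUT={b, d}
  B3:  IN={b, d}  OUT={b, d, e}
  B4:  IN={b, d, e}  OUT={b, d, e}
  B5:  IN={b, d, e}  OUT={a, d, f}
  B6:  IN={a, d, f}  OUT={d}
  B7:  IN={d}  OUT={}

Merge at B1: OUT[B1] = IN[B2] = {a, b, d}
Applying B1's transfer function to that OUT value gives IN[B1] (row B1 above).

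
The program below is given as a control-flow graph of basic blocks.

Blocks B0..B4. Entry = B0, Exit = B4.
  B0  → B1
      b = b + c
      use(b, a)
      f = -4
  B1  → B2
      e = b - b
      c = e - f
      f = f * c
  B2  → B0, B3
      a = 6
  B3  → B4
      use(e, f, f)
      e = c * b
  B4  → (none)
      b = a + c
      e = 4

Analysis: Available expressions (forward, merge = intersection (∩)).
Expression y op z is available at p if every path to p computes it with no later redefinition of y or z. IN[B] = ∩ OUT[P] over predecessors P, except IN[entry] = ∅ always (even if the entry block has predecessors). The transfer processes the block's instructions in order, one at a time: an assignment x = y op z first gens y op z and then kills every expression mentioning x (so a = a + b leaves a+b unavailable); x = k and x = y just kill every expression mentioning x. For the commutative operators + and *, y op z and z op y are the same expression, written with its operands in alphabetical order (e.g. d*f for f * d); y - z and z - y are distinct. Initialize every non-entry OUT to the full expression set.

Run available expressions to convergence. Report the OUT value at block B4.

Fixpoint table:
  B0: | IN={} | OUT={}
  B1: | IN={} | OUT={b-b}
  B2: | IN={b-b} | OUT={b-b}
  B3: | IN={b-b} | OUT={b*c, b-b}
  B4: | IN={b*c, b-b} | OUT={a+c}

Merge at B4: IN[B4] = OUT[B3] = {b*c, b-b}
Applying B4's transfer function to that IN value gives OUT[B4] (row B4 above).

Answer: {a+c}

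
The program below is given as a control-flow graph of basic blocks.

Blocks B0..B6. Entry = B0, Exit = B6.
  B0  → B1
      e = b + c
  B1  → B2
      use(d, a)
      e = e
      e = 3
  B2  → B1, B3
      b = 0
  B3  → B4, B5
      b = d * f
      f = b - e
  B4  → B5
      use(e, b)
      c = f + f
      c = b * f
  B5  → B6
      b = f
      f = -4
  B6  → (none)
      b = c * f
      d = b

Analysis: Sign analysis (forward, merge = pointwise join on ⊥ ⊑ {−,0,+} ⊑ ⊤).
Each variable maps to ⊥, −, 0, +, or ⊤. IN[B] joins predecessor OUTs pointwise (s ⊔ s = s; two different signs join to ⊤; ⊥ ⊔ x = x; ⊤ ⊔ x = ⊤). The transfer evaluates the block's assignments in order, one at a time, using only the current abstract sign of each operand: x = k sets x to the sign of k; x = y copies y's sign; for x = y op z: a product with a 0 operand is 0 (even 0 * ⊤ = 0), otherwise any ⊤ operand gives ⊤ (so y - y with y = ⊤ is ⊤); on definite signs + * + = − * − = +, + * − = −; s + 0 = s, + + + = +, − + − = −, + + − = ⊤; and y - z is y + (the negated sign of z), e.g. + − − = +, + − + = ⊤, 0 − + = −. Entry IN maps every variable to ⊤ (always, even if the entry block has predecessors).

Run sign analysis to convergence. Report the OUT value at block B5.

Answer: {a: ⊤, b: ⊤, c: ⊤, d: ⊤, e: +, f: -}

Derivation:
Fixpoint table:
  B0:  IN=(all ⊤)  OUT=(all ⊤)
  B1:  IN=(all ⊤)  OUT={e:+; rest ⊤}
  B2:  IN={e:+; rest ⊤}  OUT={b:0, e:+; rest ⊤}
  B3:  IN={b:0, e:+; rest ⊤}  OUT={e:+; rest ⊤}
  B4:  IN={e:+; rest ⊤}  OUT={e:+; rest ⊤}
  B5:  IN={e:+; rest ⊤}  OUT={e:+, f:-; rest ⊤}
  B6:  IN={e:+, f:-; rest ⊤}  OUT={e:+, f:-; rest ⊤}

Merge at B5: IN[B5] = OUT[B3] ⊔ OUT[B4] = {a: ⊤, b: ⊤, c: ⊤, d: ⊤, e: +, f: ⊤}
Applying B5's transfer function to that IN value gives OUT[B5] (row B5 above).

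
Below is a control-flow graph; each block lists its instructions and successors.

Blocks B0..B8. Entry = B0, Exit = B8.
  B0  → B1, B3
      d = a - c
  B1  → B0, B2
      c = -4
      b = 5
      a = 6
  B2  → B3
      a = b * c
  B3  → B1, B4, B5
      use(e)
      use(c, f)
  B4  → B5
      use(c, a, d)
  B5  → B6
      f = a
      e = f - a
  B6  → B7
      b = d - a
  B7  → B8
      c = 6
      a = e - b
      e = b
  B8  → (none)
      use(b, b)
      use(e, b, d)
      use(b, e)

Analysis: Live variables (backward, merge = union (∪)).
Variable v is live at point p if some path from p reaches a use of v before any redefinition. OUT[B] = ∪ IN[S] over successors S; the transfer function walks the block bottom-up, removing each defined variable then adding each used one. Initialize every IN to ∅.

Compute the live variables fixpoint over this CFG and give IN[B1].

Per-block solution:
  B0:   IN={a, c, e, f}   OUT={a, c, d, e, f}
  B1:   IN={d, e, f}   OUT={a, b, c, d, e, f}
  B2:   IN={b, c, d, e, f}   OUT={a, c, d, e, f}
  B3:   IN={a, c, d, e, f}   OUT={a, c, d, e, f}
  B4:   IN={a, c, d}   OUT={a, d}
  B5:   IN={a, d}   OUT={a, d, e}
  B6:   IN={a, d, e}   OUT={b, d, e}
  B7:   IN={b, d, e}   OUT={b, d, e}
  B8:   IN={b, d, e}   OUT={}

Merge at B1: OUT[B1] = IN[B0] ⊔ IN[B2] = {a, b, c, d, e, f}
Applying B1's transfer function to that OUT value gives IN[B1] (row B1 above).

Answer: {d, e, f}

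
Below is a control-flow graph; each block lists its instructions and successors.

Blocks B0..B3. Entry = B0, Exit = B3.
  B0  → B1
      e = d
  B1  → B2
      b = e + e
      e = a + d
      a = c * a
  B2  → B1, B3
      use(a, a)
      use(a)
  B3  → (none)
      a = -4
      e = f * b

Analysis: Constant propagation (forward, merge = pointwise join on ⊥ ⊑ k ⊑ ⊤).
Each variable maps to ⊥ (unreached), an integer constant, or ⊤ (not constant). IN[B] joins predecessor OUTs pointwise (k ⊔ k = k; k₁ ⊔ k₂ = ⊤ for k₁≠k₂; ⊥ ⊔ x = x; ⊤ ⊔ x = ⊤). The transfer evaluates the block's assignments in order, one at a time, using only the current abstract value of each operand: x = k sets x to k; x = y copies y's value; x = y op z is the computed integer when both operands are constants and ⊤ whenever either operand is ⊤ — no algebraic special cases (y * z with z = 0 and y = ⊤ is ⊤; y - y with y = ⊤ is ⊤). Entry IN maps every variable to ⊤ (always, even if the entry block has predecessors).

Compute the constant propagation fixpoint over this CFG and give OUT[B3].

Fixpoint table:
  B0: | IN=(all ⊤) | OUT=(all ⊤)
  B1: | IN=(all ⊤) | OUT=(all ⊤)
  B2: | IN=(all ⊤) | OUT=(all ⊤)
  B3: | IN=(all ⊤) | OUT={a:-4; rest ⊤}

Merge at B3: IN[B3] = OUT[B2] = {a: ⊤, b: ⊤, c: ⊤, d: ⊤, e: ⊤, f: ⊤}
Applying B3's transfer function to that IN value gives OUT[B3] (row B3 above).

Answer: {a: -4, b: ⊤, c: ⊤, d: ⊤, e: ⊤, f: ⊤}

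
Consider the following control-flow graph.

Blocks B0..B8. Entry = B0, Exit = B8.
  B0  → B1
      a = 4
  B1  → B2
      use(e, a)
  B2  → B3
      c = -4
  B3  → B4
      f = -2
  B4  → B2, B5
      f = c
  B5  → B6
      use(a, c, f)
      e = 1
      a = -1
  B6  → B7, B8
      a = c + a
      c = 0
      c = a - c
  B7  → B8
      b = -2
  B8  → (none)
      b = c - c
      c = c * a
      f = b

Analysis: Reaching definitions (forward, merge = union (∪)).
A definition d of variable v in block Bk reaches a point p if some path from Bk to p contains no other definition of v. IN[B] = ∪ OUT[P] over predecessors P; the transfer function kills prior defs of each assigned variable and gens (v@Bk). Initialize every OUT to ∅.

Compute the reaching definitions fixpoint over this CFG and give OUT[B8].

Answer: {a@B6, b@B8, c@B8, e@B5, f@B8}

Working:
Converged values:
  B0: | IN={} | OUT={a@B0}
  B1: | IN={a@B0} | OUT={a@B0}
  B2: | IN={a@B0, c@B2, f@B4} | OUT={a@B0, c@B2, f@B4}
  B3: | IN={a@B0, c@B2, f@B4} | OUT={a@B0, c@B2, f@B3}
  B4: | IN={a@B0, c@B2, f@B3} | OUT={a@B0, c@B2, f@B4}
  B5: | IN={a@B0, c@B2, f@B4} | OUT={a@B5, c@B2, e@B5, f@B4}
  B6: | IN={a@B5, c@B2, e@B5, f@B4} | OUT={a@B6, c@B6, e@B5, f@B4}
  B7: | IN={a@B6, c@B6, e@B5, f@B4} | OUT={a@B6, b@B7, c@B6, e@B5, f@B4}
  B8: | IN={a@B6, b@B7, c@B6, e@B5, f@B4} | OUT={a@B6, b@B8, c@B8, e@B5, f@B8}

Merge at B8: IN[B8] = OUT[B6] ⊔ OUT[B7] = {a@B6, b@B7, c@B6, e@B5, f@B4}
Applying B8's transfer function to that IN value gives OUT[B8] (row B8 above).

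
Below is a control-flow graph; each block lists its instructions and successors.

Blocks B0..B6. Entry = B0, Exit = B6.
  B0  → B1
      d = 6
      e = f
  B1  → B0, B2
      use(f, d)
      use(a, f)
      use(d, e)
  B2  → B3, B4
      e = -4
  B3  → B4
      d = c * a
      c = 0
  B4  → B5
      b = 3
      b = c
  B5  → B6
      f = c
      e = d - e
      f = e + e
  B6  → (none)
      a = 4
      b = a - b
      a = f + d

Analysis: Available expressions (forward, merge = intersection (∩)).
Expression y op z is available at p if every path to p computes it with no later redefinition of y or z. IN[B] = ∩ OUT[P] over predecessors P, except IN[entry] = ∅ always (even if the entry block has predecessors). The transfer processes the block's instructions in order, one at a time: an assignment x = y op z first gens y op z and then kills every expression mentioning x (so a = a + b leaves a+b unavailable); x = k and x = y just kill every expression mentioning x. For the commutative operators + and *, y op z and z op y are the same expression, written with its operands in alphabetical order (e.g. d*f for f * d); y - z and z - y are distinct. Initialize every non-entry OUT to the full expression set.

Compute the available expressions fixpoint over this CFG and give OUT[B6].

Converged values:
  B0: | IN={} | OUT={}
  B1: | IN={} | OUT={}
  B2: | IN={} | OUT={}
  B3: | IN={} | OUT={}
  B4: | IN={} | OUT={}
  B5: | IN={} | OUT={e+e}
  B6: | IN={e+e} | OUT={d+f, e+e}

Merge at B6: IN[B6] = OUT[B5] = {e+e}
Applying B6's transfer function to that IN value gives OUT[B6] (row B6 above).

Answer: {d+f, e+e}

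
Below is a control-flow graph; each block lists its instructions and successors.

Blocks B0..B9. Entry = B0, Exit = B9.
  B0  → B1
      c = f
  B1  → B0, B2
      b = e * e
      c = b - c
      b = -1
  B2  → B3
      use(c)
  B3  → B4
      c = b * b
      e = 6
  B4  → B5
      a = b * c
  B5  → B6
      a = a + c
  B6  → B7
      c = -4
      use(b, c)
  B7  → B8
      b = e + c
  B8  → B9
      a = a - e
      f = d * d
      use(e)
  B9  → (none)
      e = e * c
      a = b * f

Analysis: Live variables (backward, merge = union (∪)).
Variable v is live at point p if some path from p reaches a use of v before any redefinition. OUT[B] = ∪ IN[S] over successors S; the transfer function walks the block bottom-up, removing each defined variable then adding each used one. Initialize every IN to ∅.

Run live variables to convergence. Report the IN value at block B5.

Fixpoint table:
  B0:   IN={d, e, f}   OUT={c, d, e, f}
  B1:   IN={c, d, e, f}   OUT={b, c, d, e, f}
  B2:   IN={b, c, d}   OUT={b, d}
  B3:   IN={b, d}   OUT={b, c, d, e}
  B4:   IN={b, c, d, e}   OUT={a, b, c, d, e}
  B5:   IN={a, b, c, d, e}   OUT={a, b, d, e}
  B6:   IN={a, b, d, e}   OUT={a, c, d, e}
  B7:   IN={a, c, d, e}   OUT={a, b, c, d, e}
  B8:   IN={a, b, c, d, e}   OUT={b, c, e, f}
  B9:   IN={b, c, e, f}   OUT={}

Merge at B5: OUT[B5] = IN[B6] = {a, b, d, e}
Applying B5's transfer function to that OUT value gives IN[B5] (row B5 above).

Answer: {a, b, c, d, e}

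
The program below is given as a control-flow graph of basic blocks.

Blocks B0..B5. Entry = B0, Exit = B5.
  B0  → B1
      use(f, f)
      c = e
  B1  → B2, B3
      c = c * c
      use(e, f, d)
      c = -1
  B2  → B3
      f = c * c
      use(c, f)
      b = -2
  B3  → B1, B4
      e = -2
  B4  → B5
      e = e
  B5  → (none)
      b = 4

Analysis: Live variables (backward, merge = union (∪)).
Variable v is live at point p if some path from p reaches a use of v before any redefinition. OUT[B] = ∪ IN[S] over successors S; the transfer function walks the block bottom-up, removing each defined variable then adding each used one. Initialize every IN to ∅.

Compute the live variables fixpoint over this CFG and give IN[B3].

Fixpoint table:
  B0: | IN={d, e, f} | OUT={c, d, e, f}
  B1: | IN={c, d, e, f} | OUT={c, d, f}
  B2: | IN={c, d} | OUT={c, d, f}
  B3: | IN={c, d, f} | OUT={c, d, e, f}
  B4: | IN={e} | OUT={}
  B5: | IN={} | OUT={}

Merge at B3: OUT[B3] = IN[B1] ⊔ IN[B4] = {c, d, e, f}
Applying B3's transfer function to that OUT value gives IN[B3] (row B3 above).

Answer: {c, d, f}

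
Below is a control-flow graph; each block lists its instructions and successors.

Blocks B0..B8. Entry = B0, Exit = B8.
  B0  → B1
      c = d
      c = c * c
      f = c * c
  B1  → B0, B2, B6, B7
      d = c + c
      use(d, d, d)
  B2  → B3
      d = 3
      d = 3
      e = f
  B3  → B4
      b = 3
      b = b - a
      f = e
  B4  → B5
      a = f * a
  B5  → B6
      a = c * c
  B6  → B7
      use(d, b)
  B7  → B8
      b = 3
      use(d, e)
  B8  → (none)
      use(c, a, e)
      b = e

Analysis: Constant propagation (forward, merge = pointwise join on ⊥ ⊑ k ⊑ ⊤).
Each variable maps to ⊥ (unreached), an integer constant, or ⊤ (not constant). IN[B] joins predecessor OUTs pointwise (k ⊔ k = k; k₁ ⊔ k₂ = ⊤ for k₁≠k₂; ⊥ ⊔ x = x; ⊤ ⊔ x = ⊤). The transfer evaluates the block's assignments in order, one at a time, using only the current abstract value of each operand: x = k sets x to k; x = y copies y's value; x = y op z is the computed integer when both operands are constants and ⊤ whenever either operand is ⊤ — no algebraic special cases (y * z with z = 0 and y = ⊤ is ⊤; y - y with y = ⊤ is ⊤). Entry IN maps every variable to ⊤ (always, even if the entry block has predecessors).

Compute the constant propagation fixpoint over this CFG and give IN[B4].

Per-block solution:
  B0: | IN=(all ⊤) | OUT=(all ⊤)
  B1: | IN=(all ⊤) | OUT=(all ⊤)
  B2: | IN=(all ⊤) | OUT={d:3; rest ⊤}
  B3: | IN={d:3; rest ⊤} | OUT={d:3; rest ⊤}
  B4: | IN={d:3; rest ⊤} | OUT={d:3; rest ⊤}
  B5: | IN={d:3; rest ⊤} | OUT={d:3; rest ⊤}
  B6: | IN=(all ⊤) | OUT=(all ⊤)
  B7: | IN=(all ⊤) | OUT={b:3; rest ⊤}
  B8: | IN={b:3; rest ⊤} | OUT=(all ⊤)

Merge at B4: IN[B4] = OUT[B3] = {a: ⊤, b: ⊤, c: ⊤, d: 3, e: ⊤, f: ⊤}

Answer: {a: ⊤, b: ⊤, c: ⊤, d: 3, e: ⊤, f: ⊤}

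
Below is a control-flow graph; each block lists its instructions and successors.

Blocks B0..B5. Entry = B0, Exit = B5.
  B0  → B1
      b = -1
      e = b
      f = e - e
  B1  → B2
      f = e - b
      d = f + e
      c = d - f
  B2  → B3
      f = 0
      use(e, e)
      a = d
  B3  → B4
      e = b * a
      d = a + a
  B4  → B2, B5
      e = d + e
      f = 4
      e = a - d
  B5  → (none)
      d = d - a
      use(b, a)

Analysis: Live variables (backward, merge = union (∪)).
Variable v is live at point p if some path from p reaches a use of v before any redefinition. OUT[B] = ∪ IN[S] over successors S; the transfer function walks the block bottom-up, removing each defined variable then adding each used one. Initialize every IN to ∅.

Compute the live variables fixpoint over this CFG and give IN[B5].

Fixpoint table:
  B0:  IN={}  OUT={b, e}
  B1:  IN={b, e}  OUT={b, d, e}
  B2:  IN={b, d, e}  OUT={a, b}
  B3:  IN={a, b}  OUT={a, b, d, e}
  B4:  IN={a, b, d, e}  OUT={a, b, d, e}
  B5:  IN={a, b, d}  OUT={}

B5 is the boundary node: OUT[B5] = {}
Applying B5's transfer function to that OUT value gives IN[B5] (row B5 above).

Answer: {a, b, d}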